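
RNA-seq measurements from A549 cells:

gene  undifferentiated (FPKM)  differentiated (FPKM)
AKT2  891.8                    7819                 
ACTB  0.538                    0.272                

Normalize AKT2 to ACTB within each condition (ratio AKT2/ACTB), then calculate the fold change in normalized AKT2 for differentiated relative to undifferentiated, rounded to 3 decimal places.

17.342

AKT2/ACTB (undifferentiated) = 891.8 / 0.538 = 1657.6
AKT2/ACTB (differentiated) = 7819 / 0.272 = 28746
Fold change = 28746 / 1657.6 = 17.3419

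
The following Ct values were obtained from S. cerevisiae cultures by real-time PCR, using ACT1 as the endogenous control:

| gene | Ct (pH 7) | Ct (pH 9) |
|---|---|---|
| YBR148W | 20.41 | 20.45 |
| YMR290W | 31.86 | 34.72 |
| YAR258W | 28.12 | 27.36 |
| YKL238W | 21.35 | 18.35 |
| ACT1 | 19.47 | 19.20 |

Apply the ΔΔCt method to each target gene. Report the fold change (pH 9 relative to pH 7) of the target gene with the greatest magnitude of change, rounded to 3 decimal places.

YBR148W: ΔΔCt = (20.45−19.20) − (20.41−19.47) = 1.25 − 0.94 = 0.31; fold change = 2^-0.31 = 0.807
YMR290W: ΔΔCt = (34.72−19.20) − (31.86−19.47) = 15.52 − 12.39 = 3.13; fold change = 2^-3.13 = 0.114
YAR258W: ΔΔCt = (27.36−19.20) − (28.12−19.47) = 8.16 − 8.65 = -0.49; fold change = 2^0.49 = 1.404
YKL238W: ΔΔCt = (18.35−19.20) − (21.35−19.47) = -0.85 − 1.88 = -2.73; fold change = 2^2.73 = 6.635
YMR290W has the largest |ΔΔCt| = 3.13.

0.114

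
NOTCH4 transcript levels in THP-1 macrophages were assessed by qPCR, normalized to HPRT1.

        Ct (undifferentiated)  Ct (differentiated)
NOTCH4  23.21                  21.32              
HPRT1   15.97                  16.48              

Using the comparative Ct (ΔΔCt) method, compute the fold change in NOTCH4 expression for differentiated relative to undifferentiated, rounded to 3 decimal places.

5.278

ΔCt(undifferentiated) = 23.210 − 15.970 = 7.240
ΔCt(differentiated) = 21.320 − 16.480 = 4.840
ΔΔCt = 4.840 − 7.240 = -2.400
Fold change = 2^(−(-2.400)) = 2^2.400 = 5.2780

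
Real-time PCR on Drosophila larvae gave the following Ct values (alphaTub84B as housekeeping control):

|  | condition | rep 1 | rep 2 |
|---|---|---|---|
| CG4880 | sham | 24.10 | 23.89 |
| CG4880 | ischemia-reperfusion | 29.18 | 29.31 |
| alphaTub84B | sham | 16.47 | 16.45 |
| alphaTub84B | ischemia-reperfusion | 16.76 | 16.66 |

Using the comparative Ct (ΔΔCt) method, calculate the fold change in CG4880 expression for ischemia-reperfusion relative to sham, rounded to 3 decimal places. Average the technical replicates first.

0.031

Mean Ct: CG4880 sham 23.995; CG4880 ischemia-reperfusion 29.245; alphaTub84B sham 16.460; alphaTub84B ischemia-reperfusion 16.710
ΔCt(sham) = 23.995 − 16.460 = 7.535
ΔCt(ischemia-reperfusion) = 29.245 − 16.710 = 12.535
ΔΔCt = 12.535 − 7.535 = 5.000
Fold change = 2^(−5.000) = 0.0313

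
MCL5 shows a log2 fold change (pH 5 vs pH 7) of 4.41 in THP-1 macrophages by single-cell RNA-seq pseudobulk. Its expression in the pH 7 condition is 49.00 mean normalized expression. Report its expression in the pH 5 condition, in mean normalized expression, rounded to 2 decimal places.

1041.69

Fold change = 2^(4.41) = 21.2590
pH 5 expression = 49.00 × 21.2590 = 1041.69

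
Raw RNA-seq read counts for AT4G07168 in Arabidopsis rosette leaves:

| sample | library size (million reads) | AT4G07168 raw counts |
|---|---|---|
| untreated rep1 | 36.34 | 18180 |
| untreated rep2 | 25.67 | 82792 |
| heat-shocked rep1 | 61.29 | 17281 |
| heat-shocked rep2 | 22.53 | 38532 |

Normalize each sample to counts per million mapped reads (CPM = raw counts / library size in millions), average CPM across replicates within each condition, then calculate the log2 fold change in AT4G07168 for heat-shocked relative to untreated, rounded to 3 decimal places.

-0.903

CPM(untreated rep1) = 18180 / 36.34 = 500.2752
CPM(untreated rep2) = 82792 / 25.67 = 3225.2435
CPM(heat-shocked rep1) = 17281 / 61.29 = 281.9546
CPM(heat-shocked rep2) = 38532 / 22.53 = 1710.2530
mean CPM(untreated) = 1862.7593; mean CPM(heat-shocked) = 996.1038
Fold change = 996.1038 / 1862.7593 = 0.53475
log2(0.53475) = -0.9031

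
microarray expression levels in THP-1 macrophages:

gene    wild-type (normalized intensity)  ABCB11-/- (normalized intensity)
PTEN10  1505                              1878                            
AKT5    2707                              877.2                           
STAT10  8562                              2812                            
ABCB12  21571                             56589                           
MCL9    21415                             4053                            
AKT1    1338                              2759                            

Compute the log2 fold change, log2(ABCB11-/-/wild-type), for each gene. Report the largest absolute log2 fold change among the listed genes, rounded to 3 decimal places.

2.402

log2(1878/1505) = 0.319  (PTEN10)
log2(877.2/2707) = -1.626  (AKT5)
log2(2812/8562) = -1.606  (STAT10)
log2(56589/21571) = 1.391  (ABCB12)
log2(4053/21415) = -2.402  (MCL9)
log2(2759/1338) = 1.044  (AKT1)
The largest magnitude belongs to MCL9.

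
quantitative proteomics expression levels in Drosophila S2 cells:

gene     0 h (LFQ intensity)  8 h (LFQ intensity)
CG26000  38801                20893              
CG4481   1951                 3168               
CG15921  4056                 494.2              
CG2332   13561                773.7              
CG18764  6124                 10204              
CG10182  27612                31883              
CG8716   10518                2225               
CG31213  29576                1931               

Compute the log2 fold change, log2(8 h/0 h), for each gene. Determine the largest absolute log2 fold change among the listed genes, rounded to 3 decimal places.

log2(20893/38801) = -0.893  (CG26000)
log2(3168/1951) = 0.699  (CG4481)
log2(494.2/4056) = -3.037  (CG15921)
log2(773.7/13561) = -4.132  (CG2332)
log2(10204/6124) = 0.737  (CG18764)
log2(31883/27612) = 0.207  (CG10182)
log2(2225/10518) = -2.241  (CG8716)
log2(1931/29576) = -3.937  (CG31213)
The largest magnitude belongs to CG2332.

4.132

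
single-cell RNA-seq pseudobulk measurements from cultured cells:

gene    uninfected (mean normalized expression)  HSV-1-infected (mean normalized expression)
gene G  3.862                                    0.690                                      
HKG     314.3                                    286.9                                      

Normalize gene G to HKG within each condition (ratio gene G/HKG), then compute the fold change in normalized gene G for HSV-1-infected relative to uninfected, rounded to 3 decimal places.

0.196

gene G/HKG (uninfected) = 3.862 / 314.3 = 0.012288
gene G/HKG (HSV-1-infected) = 0.690 / 286.9 = 0.002405
Fold change = 0.002405 / 0.012288 = 0.1957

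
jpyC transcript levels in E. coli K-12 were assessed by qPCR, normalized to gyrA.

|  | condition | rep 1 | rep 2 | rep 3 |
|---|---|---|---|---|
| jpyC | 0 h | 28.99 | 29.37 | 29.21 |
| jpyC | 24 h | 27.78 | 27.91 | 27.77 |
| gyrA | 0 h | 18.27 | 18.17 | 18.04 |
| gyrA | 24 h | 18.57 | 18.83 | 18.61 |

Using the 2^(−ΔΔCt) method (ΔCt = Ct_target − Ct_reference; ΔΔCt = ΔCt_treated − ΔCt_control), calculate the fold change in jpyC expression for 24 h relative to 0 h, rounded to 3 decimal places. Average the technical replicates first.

3.681

Mean Ct: jpyC 0 h 29.190; jpyC 24 h 27.820; gyrA 0 h 18.160; gyrA 24 h 18.670
ΔCt(0 h) = 29.190 − 18.160 = 11.030
ΔCt(24 h) = 27.820 − 18.670 = 9.150
ΔΔCt = 9.150 − 11.030 = -1.880
Fold change = 2^(−(-1.880)) = 2^1.880 = 3.6808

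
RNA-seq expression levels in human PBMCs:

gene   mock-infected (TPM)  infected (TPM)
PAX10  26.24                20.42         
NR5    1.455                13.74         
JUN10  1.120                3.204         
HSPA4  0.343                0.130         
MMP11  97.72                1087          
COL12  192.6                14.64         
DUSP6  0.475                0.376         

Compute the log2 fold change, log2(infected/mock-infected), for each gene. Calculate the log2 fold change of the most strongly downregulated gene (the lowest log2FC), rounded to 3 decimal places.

-3.718

log2(20.42/26.24) = -0.362  (PAX10)
log2(13.74/1.455) = 3.239  (NR5)
log2(3.204/1.120) = 1.516  (JUN10)
log2(0.130/0.343) = -1.400  (HSPA4)
log2(1087/97.72) = 3.476  (MMP11)
log2(14.64/192.6) = -3.718  (COL12)
log2(0.376/0.475) = -0.337  (DUSP6)
COL12 is most strongly downregulated.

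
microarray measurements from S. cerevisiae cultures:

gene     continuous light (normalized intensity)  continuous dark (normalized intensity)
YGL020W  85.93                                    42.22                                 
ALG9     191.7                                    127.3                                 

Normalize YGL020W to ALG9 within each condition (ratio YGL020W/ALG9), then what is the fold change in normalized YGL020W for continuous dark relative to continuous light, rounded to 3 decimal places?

0.740

YGL020W/ALG9 (continuous light) = 85.93 / 191.7 = 0.44825
YGL020W/ALG9 (continuous dark) = 42.22 / 127.3 = 0.33166
Fold change = 0.33166 / 0.44825 = 0.7399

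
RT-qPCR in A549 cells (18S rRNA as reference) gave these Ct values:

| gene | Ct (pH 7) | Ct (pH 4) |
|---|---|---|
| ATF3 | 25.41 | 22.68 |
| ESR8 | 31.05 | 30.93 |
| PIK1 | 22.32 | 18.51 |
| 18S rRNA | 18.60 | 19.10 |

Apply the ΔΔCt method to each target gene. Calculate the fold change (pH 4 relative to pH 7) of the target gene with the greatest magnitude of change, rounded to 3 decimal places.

ATF3: ΔΔCt = (22.68−19.10) − (25.41−18.60) = 3.58 − 6.81 = -3.23; fold change = 2^3.23 = 9.383
ESR8: ΔΔCt = (30.93−19.10) − (31.05−18.60) = 11.83 − 12.45 = -0.62; fold change = 2^0.62 = 1.537
PIK1: ΔΔCt = (18.51−19.10) − (22.32−18.60) = -0.59 − 3.72 = -4.31; fold change = 2^4.31 = 19.835
PIK1 has the largest |ΔΔCt| = 4.31.

19.835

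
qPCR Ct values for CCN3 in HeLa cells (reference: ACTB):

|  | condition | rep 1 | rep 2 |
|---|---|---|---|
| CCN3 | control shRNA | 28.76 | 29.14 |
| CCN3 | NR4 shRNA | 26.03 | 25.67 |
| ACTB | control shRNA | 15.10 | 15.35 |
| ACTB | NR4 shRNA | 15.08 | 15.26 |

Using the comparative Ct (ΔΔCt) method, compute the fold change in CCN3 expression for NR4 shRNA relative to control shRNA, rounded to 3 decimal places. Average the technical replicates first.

8.253

Mean Ct: CCN3 control shRNA 28.950; CCN3 NR4 shRNA 25.850; ACTB control shRNA 15.225; ACTB NR4 shRNA 15.170
ΔCt(control shRNA) = 28.950 − 15.225 = 13.725
ΔCt(NR4 shRNA) = 25.850 − 15.170 = 10.680
ΔΔCt = 10.680 − 13.725 = -3.045
Fold change = 2^(−(-3.045)) = 2^3.045 = 8.2535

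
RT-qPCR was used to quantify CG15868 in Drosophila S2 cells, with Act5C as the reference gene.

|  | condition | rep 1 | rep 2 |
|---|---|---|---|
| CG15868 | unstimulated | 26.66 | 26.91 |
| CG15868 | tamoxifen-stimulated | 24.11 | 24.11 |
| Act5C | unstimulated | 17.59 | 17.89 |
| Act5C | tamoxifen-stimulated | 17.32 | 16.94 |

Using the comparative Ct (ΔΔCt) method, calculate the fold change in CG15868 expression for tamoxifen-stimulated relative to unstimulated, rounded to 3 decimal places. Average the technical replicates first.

Mean Ct: CG15868 unstimulated 26.785; CG15868 tamoxifen-stimulated 24.110; Act5C unstimulated 17.740; Act5C tamoxifen-stimulated 17.130
ΔCt(unstimulated) = 26.785 − 17.740 = 9.045
ΔCt(tamoxifen-stimulated) = 24.110 − 17.130 = 6.980
ΔΔCt = 6.980 − 9.045 = -2.065
Fold change = 2^(−(-2.065)) = 2^2.065 = 4.1843

4.184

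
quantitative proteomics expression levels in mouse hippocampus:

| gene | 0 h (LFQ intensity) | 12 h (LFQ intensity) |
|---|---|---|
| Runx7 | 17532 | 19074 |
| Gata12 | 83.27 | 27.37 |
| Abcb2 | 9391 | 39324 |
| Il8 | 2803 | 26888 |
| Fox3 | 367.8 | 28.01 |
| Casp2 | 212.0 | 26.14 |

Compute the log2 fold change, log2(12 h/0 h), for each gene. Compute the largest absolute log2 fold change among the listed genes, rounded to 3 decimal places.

3.715

log2(19074/17532) = 0.122  (Runx7)
log2(27.37/83.27) = -1.605  (Gata12)
log2(39324/9391) = 2.066  (Abcb2)
log2(26888/2803) = 3.262  (Il8)
log2(28.01/367.8) = -3.715  (Fox3)
log2(26.14/212.0) = -3.020  (Casp2)
The largest magnitude belongs to Fox3.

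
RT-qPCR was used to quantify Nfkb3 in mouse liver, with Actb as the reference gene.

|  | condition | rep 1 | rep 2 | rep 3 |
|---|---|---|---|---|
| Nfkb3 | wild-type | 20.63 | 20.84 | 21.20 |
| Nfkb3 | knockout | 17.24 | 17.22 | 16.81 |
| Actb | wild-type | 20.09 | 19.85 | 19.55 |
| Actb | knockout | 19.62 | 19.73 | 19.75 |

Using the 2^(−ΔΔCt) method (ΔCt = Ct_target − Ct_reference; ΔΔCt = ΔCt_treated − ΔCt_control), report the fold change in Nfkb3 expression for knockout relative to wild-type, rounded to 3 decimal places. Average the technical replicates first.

Mean Ct: Nfkb3 wild-type 20.890; Nfkb3 knockout 17.090; Actb wild-type 19.830; Actb knockout 19.700
ΔCt(wild-type) = 20.890 − 19.830 = 1.060
ΔCt(knockout) = 17.090 − 19.700 = -2.610
ΔΔCt = -2.610 − 1.060 = -3.670
Fold change = 2^(−(-3.670)) = 2^3.670 = 12.7286

12.729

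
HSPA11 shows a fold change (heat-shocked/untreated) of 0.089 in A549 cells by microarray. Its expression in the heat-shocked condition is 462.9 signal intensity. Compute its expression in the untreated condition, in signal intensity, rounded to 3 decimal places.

untreated expression = 462.9 / 0.089 = 5201.124

5201.124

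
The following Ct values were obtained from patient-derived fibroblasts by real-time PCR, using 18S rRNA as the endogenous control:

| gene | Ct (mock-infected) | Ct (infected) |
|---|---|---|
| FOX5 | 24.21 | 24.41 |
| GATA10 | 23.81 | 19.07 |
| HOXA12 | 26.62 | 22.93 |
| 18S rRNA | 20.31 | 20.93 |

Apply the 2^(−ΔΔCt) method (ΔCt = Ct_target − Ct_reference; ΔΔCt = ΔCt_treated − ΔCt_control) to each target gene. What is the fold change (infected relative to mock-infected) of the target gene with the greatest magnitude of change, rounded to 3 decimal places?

FOX5: ΔΔCt = (24.41−20.93) − (24.21−20.31) = 3.48 − 3.90 = -0.42; fold change = 2^0.42 = 1.338
GATA10: ΔΔCt = (19.07−20.93) − (23.81−20.31) = -1.86 − 3.50 = -5.36; fold change = 2^5.36 = 41.070
HOXA12: ΔΔCt = (22.93−20.93) − (26.62−20.31) = 2.00 − 6.31 = -4.31; fold change = 2^4.31 = 19.835
GATA10 has the largest |ΔΔCt| = 5.36.

41.070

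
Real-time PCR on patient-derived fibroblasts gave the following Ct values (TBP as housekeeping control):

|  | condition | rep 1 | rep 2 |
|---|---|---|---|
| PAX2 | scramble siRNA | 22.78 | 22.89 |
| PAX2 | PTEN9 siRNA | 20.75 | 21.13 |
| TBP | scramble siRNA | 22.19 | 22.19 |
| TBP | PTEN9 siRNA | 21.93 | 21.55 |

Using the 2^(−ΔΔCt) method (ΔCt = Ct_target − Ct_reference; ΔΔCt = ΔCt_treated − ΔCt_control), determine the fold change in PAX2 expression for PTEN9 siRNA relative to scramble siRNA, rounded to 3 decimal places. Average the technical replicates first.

Mean Ct: PAX2 scramble siRNA 22.835; PAX2 PTEN9 siRNA 20.940; TBP scramble siRNA 22.190; TBP PTEN9 siRNA 21.740
ΔCt(scramble siRNA) = 22.835 − 22.190 = 0.645
ΔCt(PTEN9 siRNA) = 20.940 − 21.740 = -0.800
ΔΔCt = -0.800 − 0.645 = -1.445
Fold change = 2^(−(-1.445)) = 2^1.445 = 2.7226

2.723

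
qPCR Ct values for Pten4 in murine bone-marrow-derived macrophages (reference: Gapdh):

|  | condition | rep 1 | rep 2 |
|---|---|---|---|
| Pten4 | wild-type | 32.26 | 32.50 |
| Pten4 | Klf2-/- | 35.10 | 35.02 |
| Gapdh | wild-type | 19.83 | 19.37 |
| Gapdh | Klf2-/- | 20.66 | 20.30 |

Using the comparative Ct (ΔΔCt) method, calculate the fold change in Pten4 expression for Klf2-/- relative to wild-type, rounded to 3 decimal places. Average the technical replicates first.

0.287

Mean Ct: Pten4 wild-type 32.380; Pten4 Klf2-/- 35.060; Gapdh wild-type 19.600; Gapdh Klf2-/- 20.480
ΔCt(wild-type) = 32.380 − 19.600 = 12.780
ΔCt(Klf2-/-) = 35.060 − 20.480 = 14.580
ΔΔCt = 14.580 − 12.780 = 1.800
Fold change = 2^(−1.800) = 0.2872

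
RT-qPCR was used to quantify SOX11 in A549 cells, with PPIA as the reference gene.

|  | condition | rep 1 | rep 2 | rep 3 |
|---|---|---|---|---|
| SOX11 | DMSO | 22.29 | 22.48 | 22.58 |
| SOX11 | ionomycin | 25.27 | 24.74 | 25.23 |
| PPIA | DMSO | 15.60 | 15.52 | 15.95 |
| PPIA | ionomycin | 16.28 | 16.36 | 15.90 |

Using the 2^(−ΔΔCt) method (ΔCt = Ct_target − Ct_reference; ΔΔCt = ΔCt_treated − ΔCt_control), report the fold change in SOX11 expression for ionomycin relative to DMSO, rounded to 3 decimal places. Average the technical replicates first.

0.227

Mean Ct: SOX11 DMSO 22.450; SOX11 ionomycin 25.080; PPIA DMSO 15.690; PPIA ionomycin 16.180
ΔCt(DMSO) = 22.450 − 15.690 = 6.760
ΔCt(ionomycin) = 25.080 − 16.180 = 8.900
ΔΔCt = 8.900 − 6.760 = 2.140
Fold change = 2^(−2.140) = 0.2269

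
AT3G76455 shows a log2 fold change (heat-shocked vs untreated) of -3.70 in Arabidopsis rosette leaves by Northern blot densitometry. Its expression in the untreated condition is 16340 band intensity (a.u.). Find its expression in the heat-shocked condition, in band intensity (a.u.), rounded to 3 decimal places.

1257.306

Fold change = 2^(-3.70) = 0.0769
heat-shocked expression = 16340 × 0.0769 = 1257.306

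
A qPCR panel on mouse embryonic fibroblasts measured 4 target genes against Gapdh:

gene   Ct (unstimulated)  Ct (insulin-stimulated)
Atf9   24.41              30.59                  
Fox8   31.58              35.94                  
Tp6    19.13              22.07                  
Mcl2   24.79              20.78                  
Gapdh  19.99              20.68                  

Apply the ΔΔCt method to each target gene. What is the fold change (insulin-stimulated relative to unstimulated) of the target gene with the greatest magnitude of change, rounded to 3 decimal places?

0.022

Atf9: ΔΔCt = (30.59−20.68) − (24.41−19.99) = 9.91 − 4.42 = 5.49; fold change = 2^-5.49 = 0.022
Fox8: ΔΔCt = (35.94−20.68) − (31.58−19.99) = 15.26 − 11.59 = 3.67; fold change = 2^-3.67 = 0.079
Tp6: ΔΔCt = (22.07−20.68) − (19.13−19.99) = 1.39 − (-0.86) = 2.25; fold change = 2^-2.25 = 0.210
Mcl2: ΔΔCt = (20.78−20.68) − (24.79−19.99) = 0.10 − 4.80 = -4.70; fold change = 2^4.70 = 25.992
Atf9 has the largest |ΔΔCt| = 5.49.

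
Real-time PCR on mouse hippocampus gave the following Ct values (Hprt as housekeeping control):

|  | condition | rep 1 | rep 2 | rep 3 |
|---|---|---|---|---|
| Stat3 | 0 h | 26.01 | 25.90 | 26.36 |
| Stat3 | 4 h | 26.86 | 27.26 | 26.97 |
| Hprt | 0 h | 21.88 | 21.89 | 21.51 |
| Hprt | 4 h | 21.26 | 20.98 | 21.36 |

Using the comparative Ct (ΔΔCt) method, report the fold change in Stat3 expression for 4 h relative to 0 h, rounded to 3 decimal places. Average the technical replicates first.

Mean Ct: Stat3 0 h 26.090; Stat3 4 h 27.030; Hprt 0 h 21.760; Hprt 4 h 21.200
ΔCt(0 h) = 26.090 − 21.760 = 4.330
ΔCt(4 h) = 27.030 − 21.200 = 5.830
ΔΔCt = 5.830 − 4.330 = 1.500
Fold change = 2^(−1.500) = 0.3536

0.354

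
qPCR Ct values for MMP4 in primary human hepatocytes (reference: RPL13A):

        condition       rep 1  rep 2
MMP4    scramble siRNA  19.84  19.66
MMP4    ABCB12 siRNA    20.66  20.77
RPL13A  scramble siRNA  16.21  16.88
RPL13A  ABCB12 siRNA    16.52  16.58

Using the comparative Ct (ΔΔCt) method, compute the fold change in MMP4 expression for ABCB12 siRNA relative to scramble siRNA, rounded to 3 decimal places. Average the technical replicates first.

0.514

Mean Ct: MMP4 scramble siRNA 19.750; MMP4 ABCB12 siRNA 20.715; RPL13A scramble siRNA 16.545; RPL13A ABCB12 siRNA 16.550
ΔCt(scramble siRNA) = 19.750 − 16.545 = 3.205
ΔCt(ABCB12 siRNA) = 20.715 − 16.550 = 4.165
ΔΔCt = 4.165 − 3.205 = 0.960
Fold change = 2^(−0.960) = 0.5141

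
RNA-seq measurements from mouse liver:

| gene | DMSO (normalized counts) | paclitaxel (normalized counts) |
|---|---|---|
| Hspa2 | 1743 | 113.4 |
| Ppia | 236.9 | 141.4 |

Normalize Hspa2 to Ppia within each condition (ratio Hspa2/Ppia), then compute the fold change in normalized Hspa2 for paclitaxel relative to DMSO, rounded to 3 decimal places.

Hspa2/Ppia (DMSO) = 1743 / 236.9 = 7.3575
Hspa2/Ppia (paclitaxel) = 113.4 / 141.4 = 0.80198
Fold change = 0.80198 / 7.3575 = 0.1090

0.109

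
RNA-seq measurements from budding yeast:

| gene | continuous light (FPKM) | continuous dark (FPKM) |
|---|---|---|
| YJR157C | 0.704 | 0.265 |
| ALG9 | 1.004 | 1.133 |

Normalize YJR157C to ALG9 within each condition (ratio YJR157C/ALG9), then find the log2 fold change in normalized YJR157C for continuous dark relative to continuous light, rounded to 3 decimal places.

YJR157C/ALG9 (continuous light) = 0.704 / 1.004 = 0.7012
YJR157C/ALG9 (continuous dark) = 0.265 / 1.133 = 0.23389
Fold change = 0.23389 / 0.7012 = 0.3336
log2(0.3336) = -1.5840

-1.584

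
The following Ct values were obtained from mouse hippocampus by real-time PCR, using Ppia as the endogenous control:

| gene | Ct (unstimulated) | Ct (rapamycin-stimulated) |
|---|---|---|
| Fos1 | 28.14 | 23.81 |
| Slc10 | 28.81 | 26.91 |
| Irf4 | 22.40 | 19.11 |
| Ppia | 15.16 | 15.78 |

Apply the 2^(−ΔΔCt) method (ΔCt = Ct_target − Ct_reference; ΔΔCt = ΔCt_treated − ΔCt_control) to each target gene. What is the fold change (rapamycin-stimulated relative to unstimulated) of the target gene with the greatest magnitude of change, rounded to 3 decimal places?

30.910

Fos1: ΔΔCt = (23.81−15.78) − (28.14−15.16) = 8.03 − 12.98 = -4.95; fold change = 2^4.95 = 30.910
Slc10: ΔΔCt = (26.91−15.78) − (28.81−15.16) = 11.13 − 13.65 = -2.52; fold change = 2^2.52 = 5.736
Irf4: ΔΔCt = (19.11−15.78) − (22.40−15.16) = 3.33 − 7.24 = -3.91; fold change = 2^3.91 = 15.032
Fos1 has the largest |ΔΔCt| = 4.95.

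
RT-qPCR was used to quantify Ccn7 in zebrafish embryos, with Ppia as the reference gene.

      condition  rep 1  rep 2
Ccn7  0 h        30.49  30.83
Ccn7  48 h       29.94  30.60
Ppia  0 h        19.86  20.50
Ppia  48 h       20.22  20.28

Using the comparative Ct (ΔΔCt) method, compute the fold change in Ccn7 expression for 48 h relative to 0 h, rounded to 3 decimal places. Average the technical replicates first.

Mean Ct: Ccn7 0 h 30.660; Ccn7 48 h 30.270; Ppia 0 h 20.180; Ppia 48 h 20.250
ΔCt(0 h) = 30.660 − 20.180 = 10.480
ΔCt(48 h) = 30.270 − 20.250 = 10.020
ΔΔCt = 10.020 − 10.480 = -0.460
Fold change = 2^(−(-0.460)) = 2^0.460 = 1.3755

1.376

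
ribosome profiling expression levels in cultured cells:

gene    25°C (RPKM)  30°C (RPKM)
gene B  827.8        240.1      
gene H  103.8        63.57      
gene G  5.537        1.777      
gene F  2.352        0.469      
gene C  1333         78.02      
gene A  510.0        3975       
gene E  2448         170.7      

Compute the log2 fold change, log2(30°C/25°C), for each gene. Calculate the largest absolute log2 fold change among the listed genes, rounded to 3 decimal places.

log2(240.1/827.8) = -1.786  (gene B)
log2(63.57/103.8) = -0.707  (gene H)
log2(1.777/5.537) = -1.640  (gene G)
log2(0.469/2.352) = -2.326  (gene F)
log2(78.02/1333) = -4.095  (gene C)
log2(3975/510.0) = 2.962  (gene A)
log2(170.7/2448) = -3.842  (gene E)
The largest magnitude belongs to gene C.

4.095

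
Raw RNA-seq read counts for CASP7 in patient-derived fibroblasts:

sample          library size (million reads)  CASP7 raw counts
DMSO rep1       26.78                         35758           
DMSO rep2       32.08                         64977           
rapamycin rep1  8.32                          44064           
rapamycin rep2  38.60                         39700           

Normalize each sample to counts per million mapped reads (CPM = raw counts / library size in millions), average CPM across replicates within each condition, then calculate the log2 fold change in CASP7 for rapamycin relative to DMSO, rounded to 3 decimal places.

0.912

CPM(DMSO rep1) = 35758 / 26.78 = 1335.2502
CPM(DMSO rep2) = 64977 / 32.08 = 2025.4676
CPM(rapamycin rep1) = 44064 / 8.32 = 5296.1538
CPM(rapamycin rep2) = 39700 / 38.60 = 1028.4974
mean CPM(DMSO) = 1680.3589; mean CPM(rapamycin) = 3162.3256
Fold change = 3162.3256 / 1680.3589 = 1.88193
log2(1.88193) = 0.9122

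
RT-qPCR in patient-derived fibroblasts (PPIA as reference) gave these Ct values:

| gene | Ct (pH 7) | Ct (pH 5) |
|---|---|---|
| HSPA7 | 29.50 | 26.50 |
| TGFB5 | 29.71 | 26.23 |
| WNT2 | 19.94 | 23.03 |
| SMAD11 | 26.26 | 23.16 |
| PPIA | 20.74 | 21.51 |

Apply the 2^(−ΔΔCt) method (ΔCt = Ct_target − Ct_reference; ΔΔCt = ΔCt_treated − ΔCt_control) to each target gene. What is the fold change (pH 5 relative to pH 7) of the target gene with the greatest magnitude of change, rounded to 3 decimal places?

19.027

HSPA7: ΔΔCt = (26.50−21.51) − (29.50−20.74) = 4.99 − 8.76 = -3.77; fold change = 2^3.77 = 13.642
TGFB5: ΔΔCt = (26.23−21.51) − (29.71−20.74) = 4.72 − 8.97 = -4.25; fold change = 2^4.25 = 19.027
WNT2: ΔΔCt = (23.03−21.51) − (19.94−20.74) = 1.52 − (-0.80) = 2.32; fold change = 2^-2.32 = 0.200
SMAD11: ΔΔCt = (23.16−21.51) − (26.26−20.74) = 1.65 − 5.52 = -3.87; fold change = 2^3.87 = 14.621
TGFB5 has the largest |ΔΔCt| = 4.25.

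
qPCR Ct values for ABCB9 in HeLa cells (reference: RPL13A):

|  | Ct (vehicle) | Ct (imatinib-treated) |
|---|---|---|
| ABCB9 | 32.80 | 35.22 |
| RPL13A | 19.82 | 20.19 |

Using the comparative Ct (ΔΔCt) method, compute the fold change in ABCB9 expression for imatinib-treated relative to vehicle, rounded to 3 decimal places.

ΔCt(vehicle) = 32.800 − 19.820 = 12.980
ΔCt(imatinib-treated) = 35.220 − 20.190 = 15.030
ΔΔCt = 15.030 − 12.980 = 2.050
Fold change = 2^(−2.050) = 0.2415

0.241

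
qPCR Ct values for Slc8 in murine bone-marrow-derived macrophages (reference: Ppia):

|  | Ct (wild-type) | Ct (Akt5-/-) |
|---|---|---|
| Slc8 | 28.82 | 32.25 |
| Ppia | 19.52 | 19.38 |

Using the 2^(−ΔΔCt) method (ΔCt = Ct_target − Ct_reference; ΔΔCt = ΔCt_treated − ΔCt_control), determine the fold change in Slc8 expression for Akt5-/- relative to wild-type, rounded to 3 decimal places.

ΔCt(wild-type) = 28.820 − 19.520 = 9.300
ΔCt(Akt5-/-) = 32.250 − 19.380 = 12.870
ΔΔCt = 12.870 − 9.300 = 3.570
Fold change = 2^(−3.570) = 0.0842

0.084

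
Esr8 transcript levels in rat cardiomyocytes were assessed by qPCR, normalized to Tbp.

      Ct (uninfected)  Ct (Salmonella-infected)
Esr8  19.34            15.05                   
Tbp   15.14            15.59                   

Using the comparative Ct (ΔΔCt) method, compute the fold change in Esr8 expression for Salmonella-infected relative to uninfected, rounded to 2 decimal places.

26.72

ΔCt(uninfected) = 19.340 − 15.140 = 4.200
ΔCt(Salmonella-infected) = 15.050 − 15.590 = -0.540
ΔΔCt = -0.540 − 4.200 = -4.740
Fold change = 2^(−(-4.740)) = 2^4.740 = 26.723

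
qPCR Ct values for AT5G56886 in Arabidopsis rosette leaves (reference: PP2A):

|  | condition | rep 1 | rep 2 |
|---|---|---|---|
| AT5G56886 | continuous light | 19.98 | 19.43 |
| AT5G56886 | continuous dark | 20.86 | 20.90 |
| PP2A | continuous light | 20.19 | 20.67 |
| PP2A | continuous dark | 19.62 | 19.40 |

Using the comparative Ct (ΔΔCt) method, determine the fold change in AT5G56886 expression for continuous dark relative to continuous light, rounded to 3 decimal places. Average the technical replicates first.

Mean Ct: AT5G56886 continuous light 19.705; AT5G56886 continuous dark 20.880; PP2A continuous light 20.430; PP2A continuous dark 19.510
ΔCt(continuous light) = 19.705 − 20.430 = -0.725
ΔCt(continuous dark) = 20.880 − 19.510 = 1.370
ΔΔCt = 1.370 − (-0.725) = 2.095
Fold change = 2^(−2.095) = 0.2341

0.234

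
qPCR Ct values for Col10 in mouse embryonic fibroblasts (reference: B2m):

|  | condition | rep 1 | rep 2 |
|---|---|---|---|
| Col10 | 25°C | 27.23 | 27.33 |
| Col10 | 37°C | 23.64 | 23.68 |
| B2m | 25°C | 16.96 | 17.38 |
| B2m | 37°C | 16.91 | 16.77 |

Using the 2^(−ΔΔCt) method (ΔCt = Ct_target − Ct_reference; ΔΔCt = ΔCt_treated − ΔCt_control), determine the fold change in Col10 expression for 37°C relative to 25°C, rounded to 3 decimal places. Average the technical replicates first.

9.781

Mean Ct: Col10 25°C 27.280; Col10 37°C 23.660; B2m 25°C 17.170; B2m 37°C 16.840
ΔCt(25°C) = 27.280 − 17.170 = 10.110
ΔCt(37°C) = 23.660 − 16.840 = 6.820
ΔΔCt = 6.820 − 10.110 = -3.290
Fold change = 2^(−(-3.290)) = 2^3.290 = 9.7811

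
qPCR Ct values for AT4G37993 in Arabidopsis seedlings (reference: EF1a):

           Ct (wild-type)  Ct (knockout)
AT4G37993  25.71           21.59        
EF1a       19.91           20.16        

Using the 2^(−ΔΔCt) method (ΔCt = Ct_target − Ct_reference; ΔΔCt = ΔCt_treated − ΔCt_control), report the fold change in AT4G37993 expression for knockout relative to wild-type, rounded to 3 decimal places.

20.678

ΔCt(wild-type) = 25.710 − 19.910 = 5.800
ΔCt(knockout) = 21.590 − 20.160 = 1.430
ΔΔCt = 1.430 − 5.800 = -4.370
Fold change = 2^(−(-4.370)) = 2^4.370 = 20.6776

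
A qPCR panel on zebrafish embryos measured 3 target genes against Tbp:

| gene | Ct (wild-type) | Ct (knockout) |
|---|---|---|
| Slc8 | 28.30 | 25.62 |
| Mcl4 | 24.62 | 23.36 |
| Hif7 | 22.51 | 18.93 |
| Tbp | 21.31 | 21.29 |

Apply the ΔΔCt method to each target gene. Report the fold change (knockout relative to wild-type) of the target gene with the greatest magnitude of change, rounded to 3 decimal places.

11.794

Slc8: ΔΔCt = (25.62−21.29) − (28.30−21.31) = 4.33 − 6.99 = -2.66; fold change = 2^2.66 = 6.320
Mcl4: ΔΔCt = (23.36−21.29) − (24.62−21.31) = 2.07 − 3.31 = -1.24; fold change = 2^1.24 = 2.362
Hif7: ΔΔCt = (18.93−21.29) − (22.51−21.31) = -2.36 − 1.20 = -3.56; fold change = 2^3.56 = 11.794
Hif7 has the largest |ΔΔCt| = 3.56.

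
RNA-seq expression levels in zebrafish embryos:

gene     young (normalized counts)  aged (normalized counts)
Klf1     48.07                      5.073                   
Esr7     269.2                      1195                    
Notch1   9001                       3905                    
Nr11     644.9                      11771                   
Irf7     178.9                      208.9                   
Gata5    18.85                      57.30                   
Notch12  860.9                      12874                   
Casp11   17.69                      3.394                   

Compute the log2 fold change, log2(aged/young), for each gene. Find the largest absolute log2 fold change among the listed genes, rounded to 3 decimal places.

log2(5.073/48.07) = -3.244  (Klf1)
log2(1195/269.2) = 2.150  (Esr7)
log2(3905/9001) = -1.205  (Notch1)
log2(11771/644.9) = 4.190  (Nr11)
log2(208.9/178.9) = 0.224  (Irf7)
log2(57.30/18.85) = 1.604  (Gata5)
log2(12874/860.9) = 3.902  (Notch12)
log2(3.394/17.69) = -2.382  (Casp11)
The largest magnitude belongs to Nr11.

4.190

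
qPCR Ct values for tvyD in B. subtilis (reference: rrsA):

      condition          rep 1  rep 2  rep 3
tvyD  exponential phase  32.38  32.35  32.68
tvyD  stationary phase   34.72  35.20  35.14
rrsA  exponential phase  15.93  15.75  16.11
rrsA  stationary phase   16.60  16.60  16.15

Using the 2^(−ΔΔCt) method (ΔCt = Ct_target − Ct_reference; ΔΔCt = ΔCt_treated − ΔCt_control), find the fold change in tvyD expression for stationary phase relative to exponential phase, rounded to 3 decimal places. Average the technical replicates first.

Mean Ct: tvyD exponential phase 32.470; tvyD stationary phase 35.020; rrsA exponential phase 15.930; rrsA stationary phase 16.450
ΔCt(exponential phase) = 32.470 − 15.930 = 16.540
ΔCt(stationary phase) = 35.020 − 16.450 = 18.570
ΔΔCt = 18.570 − 16.540 = 2.030
Fold change = 2^(−2.030) = 0.2449

0.245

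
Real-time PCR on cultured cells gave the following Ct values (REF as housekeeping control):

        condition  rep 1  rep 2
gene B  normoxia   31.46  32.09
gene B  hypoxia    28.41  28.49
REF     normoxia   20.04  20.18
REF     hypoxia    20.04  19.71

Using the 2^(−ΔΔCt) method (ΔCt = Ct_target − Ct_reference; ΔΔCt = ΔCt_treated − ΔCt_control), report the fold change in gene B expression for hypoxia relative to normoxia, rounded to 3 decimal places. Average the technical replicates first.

8.515

Mean Ct: gene B normoxia 31.775; gene B hypoxia 28.450; REF normoxia 20.110; REF hypoxia 19.875
ΔCt(normoxia) = 31.775 − 20.110 = 11.665
ΔCt(hypoxia) = 28.450 − 19.875 = 8.575
ΔΔCt = 8.575 − 11.665 = -3.090
Fold change = 2^(−(-3.090)) = 2^3.090 = 8.5150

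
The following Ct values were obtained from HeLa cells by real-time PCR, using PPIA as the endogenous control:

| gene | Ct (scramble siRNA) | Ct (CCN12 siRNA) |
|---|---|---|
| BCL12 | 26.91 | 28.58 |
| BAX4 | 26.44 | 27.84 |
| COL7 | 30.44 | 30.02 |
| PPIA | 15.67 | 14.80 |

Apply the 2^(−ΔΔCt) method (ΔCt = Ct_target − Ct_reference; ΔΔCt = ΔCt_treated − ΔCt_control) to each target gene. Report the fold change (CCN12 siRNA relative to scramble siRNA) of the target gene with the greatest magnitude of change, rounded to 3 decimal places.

BCL12: ΔΔCt = (28.58−14.80) − (26.91−15.67) = 13.78 − 11.24 = 2.54; fold change = 2^-2.54 = 0.172
BAX4: ΔΔCt = (27.84−14.80) − (26.44−15.67) = 13.04 − 10.77 = 2.27; fold change = 2^-2.27 = 0.207
COL7: ΔΔCt = (30.02−14.80) − (30.44−15.67) = 15.22 − 14.77 = 0.45; fold change = 2^-0.45 = 0.732
BCL12 has the largest |ΔΔCt| = 2.54.

0.172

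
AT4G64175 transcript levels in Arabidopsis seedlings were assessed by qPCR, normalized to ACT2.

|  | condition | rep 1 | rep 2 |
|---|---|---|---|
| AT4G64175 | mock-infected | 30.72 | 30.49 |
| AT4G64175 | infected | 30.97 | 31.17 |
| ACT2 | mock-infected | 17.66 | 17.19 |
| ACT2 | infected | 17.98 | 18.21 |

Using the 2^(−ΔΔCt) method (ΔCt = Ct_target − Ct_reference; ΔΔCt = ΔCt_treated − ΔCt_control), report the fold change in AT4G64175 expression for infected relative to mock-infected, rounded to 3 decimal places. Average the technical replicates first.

1.153

Mean Ct: AT4G64175 mock-infected 30.605; AT4G64175 infected 31.070; ACT2 mock-infected 17.425; ACT2 infected 18.095
ΔCt(mock-infected) = 30.605 − 17.425 = 13.180
ΔCt(infected) = 31.070 − 18.095 = 12.975
ΔΔCt = 12.975 − 13.180 = -0.205
Fold change = 2^(−(-0.205)) = 2^0.205 = 1.1527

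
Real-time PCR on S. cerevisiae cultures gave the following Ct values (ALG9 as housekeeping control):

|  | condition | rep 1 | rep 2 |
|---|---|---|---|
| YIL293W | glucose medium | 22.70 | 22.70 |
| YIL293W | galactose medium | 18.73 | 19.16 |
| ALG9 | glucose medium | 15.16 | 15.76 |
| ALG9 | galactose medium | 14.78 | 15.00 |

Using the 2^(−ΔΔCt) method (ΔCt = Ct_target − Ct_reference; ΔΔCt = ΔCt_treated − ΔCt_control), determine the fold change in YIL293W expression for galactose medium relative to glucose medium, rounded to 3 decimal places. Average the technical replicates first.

Mean Ct: YIL293W glucose medium 22.700; YIL293W galactose medium 18.945; ALG9 glucose medium 15.460; ALG9 galactose medium 14.890
ΔCt(glucose medium) = 22.700 − 15.460 = 7.240
ΔCt(galactose medium) = 18.945 − 14.890 = 4.055
ΔΔCt = 4.055 − 7.240 = -3.185
Fold change = 2^(−(-3.185)) = 2^3.185 = 9.0945

9.095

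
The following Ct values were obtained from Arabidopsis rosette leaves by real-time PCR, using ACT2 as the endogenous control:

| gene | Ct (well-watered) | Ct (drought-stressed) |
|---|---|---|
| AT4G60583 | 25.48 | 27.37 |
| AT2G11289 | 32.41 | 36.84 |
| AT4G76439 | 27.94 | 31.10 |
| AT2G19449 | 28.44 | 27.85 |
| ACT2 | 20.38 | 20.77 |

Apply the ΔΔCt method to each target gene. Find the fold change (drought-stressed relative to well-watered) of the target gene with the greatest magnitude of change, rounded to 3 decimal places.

AT4G60583: ΔΔCt = (27.37−20.77) − (25.48−20.38) = 6.60 − 5.10 = 1.50; fold change = 2^-1.50 = 0.354
AT2G11289: ΔΔCt = (36.84−20.77) − (32.41−20.38) = 16.07 − 12.03 = 4.04; fold change = 2^-4.04 = 0.061
AT4G76439: ΔΔCt = (31.10−20.77) − (27.94−20.38) = 10.33 − 7.56 = 2.77; fold change = 2^-2.77 = 0.147
AT2G19449: ΔΔCt = (27.85−20.77) − (28.44−20.38) = 7.08 − 8.06 = -0.98; fold change = 2^0.98 = 1.972
AT2G11289 has the largest |ΔΔCt| = 4.04.

0.061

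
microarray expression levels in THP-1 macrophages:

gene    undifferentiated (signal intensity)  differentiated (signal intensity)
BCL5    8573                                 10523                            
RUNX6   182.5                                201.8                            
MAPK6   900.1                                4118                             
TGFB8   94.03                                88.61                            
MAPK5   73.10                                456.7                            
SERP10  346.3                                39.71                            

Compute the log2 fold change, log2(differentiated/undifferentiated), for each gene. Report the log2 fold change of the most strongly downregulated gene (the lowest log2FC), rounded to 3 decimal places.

-3.124

log2(10523/8573) = 0.296  (BCL5)
log2(201.8/182.5) = 0.145  (RUNX6)
log2(4118/900.1) = 2.194  (MAPK6)
log2(88.61/94.03) = -0.086  (TGFB8)
log2(456.7/73.10) = 2.643  (MAPK5)
log2(39.71/346.3) = -3.124  (SERP10)
SERP10 is most strongly downregulated.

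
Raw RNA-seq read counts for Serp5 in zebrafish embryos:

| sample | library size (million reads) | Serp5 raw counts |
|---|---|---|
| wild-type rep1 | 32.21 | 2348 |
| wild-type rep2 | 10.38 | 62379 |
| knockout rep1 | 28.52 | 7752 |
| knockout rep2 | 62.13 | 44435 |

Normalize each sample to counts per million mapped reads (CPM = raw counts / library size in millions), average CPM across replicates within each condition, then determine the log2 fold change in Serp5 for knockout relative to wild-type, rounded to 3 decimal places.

CPM(wild-type rep1) = 2348 / 32.21 = 72.8966
CPM(wild-type rep2) = 62379 / 10.38 = 6009.5376
CPM(knockout rep1) = 7752 / 28.52 = 271.8093
CPM(knockout rep2) = 44435 / 62.13 = 715.1939
mean CPM(wild-type) = 3041.2171; mean CPM(knockout) = 493.5016
Fold change = 493.5016 / 3041.2171 = 0.16227
log2(0.16227) = -2.6235

-2.624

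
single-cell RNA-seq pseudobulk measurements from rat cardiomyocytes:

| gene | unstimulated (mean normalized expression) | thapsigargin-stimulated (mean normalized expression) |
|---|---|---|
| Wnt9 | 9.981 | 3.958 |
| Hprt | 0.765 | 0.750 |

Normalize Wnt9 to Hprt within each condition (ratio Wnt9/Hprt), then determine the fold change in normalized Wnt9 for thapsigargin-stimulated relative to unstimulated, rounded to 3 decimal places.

Wnt9/Hprt (unstimulated) = 9.981 / 0.765 = 13.047
Wnt9/Hprt (thapsigargin-stimulated) = 3.958 / 0.750 = 5.2773
Fold change = 5.2773 / 13.047 = 0.4045

0.404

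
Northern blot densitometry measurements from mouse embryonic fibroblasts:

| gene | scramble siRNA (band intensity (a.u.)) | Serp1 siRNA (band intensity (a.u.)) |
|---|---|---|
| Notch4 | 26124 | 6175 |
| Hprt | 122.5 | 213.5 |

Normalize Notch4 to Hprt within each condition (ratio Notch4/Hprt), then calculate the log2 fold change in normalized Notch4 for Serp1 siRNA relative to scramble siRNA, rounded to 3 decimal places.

Notch4/Hprt (scramble siRNA) = 26124 / 122.5 = 213.26
Notch4/Hprt (Serp1 siRNA) = 6175 / 213.5 = 28.923
Fold change = 28.923 / 213.26 = 0.1356
log2(0.1356) = -2.8823

-2.882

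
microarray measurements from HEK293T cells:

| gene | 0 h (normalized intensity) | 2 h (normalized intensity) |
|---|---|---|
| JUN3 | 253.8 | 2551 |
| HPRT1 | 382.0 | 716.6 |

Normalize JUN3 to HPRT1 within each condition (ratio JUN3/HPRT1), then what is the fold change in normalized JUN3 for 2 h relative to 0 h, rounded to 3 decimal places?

5.358

JUN3/HPRT1 (0 h) = 253.8 / 382.0 = 0.6644
JUN3/HPRT1 (2 h) = 2551 / 716.6 = 3.5599
Fold change = 3.5599 / 0.6644 = 5.3580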